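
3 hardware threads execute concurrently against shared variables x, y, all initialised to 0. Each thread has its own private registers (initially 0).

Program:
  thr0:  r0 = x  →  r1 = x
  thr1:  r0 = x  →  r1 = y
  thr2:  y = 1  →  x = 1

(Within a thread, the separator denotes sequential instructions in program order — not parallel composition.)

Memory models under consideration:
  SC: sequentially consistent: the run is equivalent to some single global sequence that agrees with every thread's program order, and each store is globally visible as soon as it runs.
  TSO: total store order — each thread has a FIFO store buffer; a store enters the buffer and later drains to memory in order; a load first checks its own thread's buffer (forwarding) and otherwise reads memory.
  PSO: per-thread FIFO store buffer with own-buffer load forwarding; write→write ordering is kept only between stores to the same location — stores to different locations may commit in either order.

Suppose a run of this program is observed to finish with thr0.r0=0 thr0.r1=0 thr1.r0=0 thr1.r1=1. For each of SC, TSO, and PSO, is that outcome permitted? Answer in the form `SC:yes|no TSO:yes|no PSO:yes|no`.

SC:yes TSO:yes PSO:yes

outcome vector order: (thr0.r0,thr0.r1,thr1.r0,thr1.r1)
[SC] allowed = {(0,0,0,0) (0,0,0,1) (0,0,1,1) (0,1,0,0) (0,1,0,1) (0,1,1,1) (1,1,0,0) (1,1,0,1) (1,1,1,1)}
[TSO] allowed = {(0,0,0,0) (0,0,0,1) (0,0,1,1) (0,1,0,0) (0,1,0,1) (0,1,1,1) (1,1,0,0) (1,1,0,1) (1,1,1,1)}
[PSO] allowed = {(0,0,0,0) (0,0,0,1) (0,0,1,0) (0,0,1,1) (0,1,0,0) (0,1,0,1) (0,1,1,0) (0,1,1,1) (1,1,0,0) (1,1,0,1) (1,1,1,0) (1,1,1,1)}
target (0,0,0,1) ∈ {SC,TSO,PSO}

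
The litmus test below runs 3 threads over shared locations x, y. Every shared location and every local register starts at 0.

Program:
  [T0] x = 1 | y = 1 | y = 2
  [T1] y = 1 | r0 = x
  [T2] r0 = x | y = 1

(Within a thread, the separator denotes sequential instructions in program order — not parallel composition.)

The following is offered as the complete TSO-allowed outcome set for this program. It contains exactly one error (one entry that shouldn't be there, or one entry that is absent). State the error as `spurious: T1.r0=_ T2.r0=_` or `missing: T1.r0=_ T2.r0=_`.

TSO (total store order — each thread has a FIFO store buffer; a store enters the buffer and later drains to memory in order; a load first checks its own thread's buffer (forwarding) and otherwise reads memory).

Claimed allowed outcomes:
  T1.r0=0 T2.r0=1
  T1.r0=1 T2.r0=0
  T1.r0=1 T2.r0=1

outcome vector order: (T1.r0,T2.r0)
[TSO] allowed = {<0 0>; <0 1>; <1 0>; <1 1>}
TSO∖claimed = {<0 0>}

missing: T1.r0=0 T2.r0=0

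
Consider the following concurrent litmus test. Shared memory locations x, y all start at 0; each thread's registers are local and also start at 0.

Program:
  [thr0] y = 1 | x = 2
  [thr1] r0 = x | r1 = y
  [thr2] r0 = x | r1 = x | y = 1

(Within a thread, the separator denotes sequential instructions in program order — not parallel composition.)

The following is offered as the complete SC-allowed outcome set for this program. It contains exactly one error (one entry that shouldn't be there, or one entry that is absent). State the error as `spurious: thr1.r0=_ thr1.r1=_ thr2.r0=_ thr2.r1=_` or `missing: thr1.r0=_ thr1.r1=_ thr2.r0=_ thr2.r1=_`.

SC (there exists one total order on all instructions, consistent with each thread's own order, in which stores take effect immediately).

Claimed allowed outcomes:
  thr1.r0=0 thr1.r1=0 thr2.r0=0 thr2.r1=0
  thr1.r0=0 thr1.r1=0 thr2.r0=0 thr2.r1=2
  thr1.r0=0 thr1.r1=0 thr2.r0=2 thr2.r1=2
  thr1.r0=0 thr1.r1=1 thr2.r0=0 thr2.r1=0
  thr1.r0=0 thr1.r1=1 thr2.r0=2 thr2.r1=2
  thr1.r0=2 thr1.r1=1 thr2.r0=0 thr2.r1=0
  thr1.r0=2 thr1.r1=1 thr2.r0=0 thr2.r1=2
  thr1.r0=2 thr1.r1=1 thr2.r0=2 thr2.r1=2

outcome vector order: (thr1.r0,thr1.r1,thr2.r0,thr2.r1)
under SC → 0000, 0002, 0022, 0100, 0102, 0122, 2100, 2102, 2122
SC∖claimed = {0102}

missing: thr1.r0=0 thr1.r1=1 thr2.r0=0 thr2.r1=2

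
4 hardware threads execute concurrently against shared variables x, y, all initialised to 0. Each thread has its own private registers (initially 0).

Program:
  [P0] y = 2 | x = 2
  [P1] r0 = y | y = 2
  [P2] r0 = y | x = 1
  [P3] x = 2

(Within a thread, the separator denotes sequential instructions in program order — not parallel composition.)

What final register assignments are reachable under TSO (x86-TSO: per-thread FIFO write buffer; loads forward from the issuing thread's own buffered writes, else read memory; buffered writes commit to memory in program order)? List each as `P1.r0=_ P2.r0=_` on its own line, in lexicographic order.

P1.r0=0 P2.r0=0
P1.r0=0 P2.r0=2
P1.r0=2 P2.r0=0
P1.r0=2 P2.r0=2

outcome vector order: (P1.r0,P2.r0)
|TSO outcomes| = 4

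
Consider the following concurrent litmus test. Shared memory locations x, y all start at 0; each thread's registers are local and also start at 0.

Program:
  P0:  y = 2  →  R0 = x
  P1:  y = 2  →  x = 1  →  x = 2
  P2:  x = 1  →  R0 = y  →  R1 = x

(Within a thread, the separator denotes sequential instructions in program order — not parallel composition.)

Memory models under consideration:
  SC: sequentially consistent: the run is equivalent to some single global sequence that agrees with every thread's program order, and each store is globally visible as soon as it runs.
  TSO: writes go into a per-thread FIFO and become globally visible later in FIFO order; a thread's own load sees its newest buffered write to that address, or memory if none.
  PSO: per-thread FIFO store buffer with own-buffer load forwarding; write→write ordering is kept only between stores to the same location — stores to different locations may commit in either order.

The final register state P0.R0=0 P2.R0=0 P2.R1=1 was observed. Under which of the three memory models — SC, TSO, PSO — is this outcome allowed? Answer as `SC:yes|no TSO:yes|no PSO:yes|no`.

SC:no TSO:yes PSO:yes

outcome vector order: (P0.R0,P2.R0,P2.R1)
[SC] allowed = {(0,2,1); (0,2,2); (1,0,1); (1,0,2); (1,2,1); (1,2,2); (2,0,1); (2,0,2); (2,2,1); (2,2,2)}
[TSO] allowed = {(0,0,1); (0,0,2); (0,2,1); (0,2,2); (1,0,1); (1,0,2); (1,2,1); (1,2,2); (2,0,1); (2,0,2); (2,2,1); (2,2,2)}
[PSO] allowed = {(0,0,1); (0,0,2); (0,2,1); (0,2,2); (1,0,1); (1,0,2); (1,2,1); (1,2,2); (2,0,1); (2,0,2); (2,2,1); (2,2,2)}
target (0,0,1) ∈ {TSO,PSO}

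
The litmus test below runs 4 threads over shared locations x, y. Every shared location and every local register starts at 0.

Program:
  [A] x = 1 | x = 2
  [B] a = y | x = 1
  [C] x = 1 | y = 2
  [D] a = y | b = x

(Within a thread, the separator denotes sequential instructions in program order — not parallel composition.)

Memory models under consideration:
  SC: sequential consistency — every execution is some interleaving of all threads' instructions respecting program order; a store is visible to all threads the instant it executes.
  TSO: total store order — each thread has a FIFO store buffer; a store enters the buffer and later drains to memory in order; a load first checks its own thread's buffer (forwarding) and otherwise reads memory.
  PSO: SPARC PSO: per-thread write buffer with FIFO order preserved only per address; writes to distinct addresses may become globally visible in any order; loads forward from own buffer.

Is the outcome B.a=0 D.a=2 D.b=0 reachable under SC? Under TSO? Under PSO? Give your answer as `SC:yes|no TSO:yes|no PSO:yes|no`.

outcome vector order: (B.a,D.a,D.b)
[SC] allowed = {<0 0 0>; <0 0 1>; <0 0 2>; <0 2 1>; <0 2 2>; <2 0 0>; <2 0 1>; <2 0 2>; <2 2 1>; <2 2 2>}
[TSO] allowed = {<0 0 0>; <0 0 1>; <0 0 2>; <0 2 1>; <0 2 2>; <2 0 0>; <2 0 1>; <2 0 2>; <2 2 1>; <2 2 2>}
[PSO] allowed = {<0 0 0>; <0 0 1>; <0 0 2>; <0 2 0>; <0 2 1>; <0 2 2>; <2 0 0>; <2 0 1>; <2 0 2>; <2 2 0>; <2 2 1>; <2 2 2>}
target <0 2 0> ∈ {PSO}

SC:no TSO:no PSO:yes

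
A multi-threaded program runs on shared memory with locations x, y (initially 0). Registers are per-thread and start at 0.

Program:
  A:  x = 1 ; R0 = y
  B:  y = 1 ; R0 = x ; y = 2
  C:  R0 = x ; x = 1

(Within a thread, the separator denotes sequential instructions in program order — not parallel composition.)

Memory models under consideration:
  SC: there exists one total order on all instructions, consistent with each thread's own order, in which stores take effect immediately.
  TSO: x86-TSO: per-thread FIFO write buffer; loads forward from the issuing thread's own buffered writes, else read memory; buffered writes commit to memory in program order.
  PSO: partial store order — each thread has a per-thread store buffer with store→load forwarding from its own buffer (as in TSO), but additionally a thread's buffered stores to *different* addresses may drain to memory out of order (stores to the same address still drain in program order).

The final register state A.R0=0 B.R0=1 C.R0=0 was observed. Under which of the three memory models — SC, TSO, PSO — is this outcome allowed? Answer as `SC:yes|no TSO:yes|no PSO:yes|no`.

SC:yes TSO:yes PSO:yes

outcome vector order: (A.R0,B.R0,C.R0)
[SC] allowed = {010; 011; 100; 101; 110; 111; 200; 201; 210; 211}
[TSO] allowed = {000; 001; 010; 011; 100; 101; 110; 111; 200; 201; 210; 211}
[PSO] allowed = {000; 001; 010; 011; 100; 101; 110; 111; 200; 201; 210; 211}
target 010 ∈ {SC,TSO,PSO}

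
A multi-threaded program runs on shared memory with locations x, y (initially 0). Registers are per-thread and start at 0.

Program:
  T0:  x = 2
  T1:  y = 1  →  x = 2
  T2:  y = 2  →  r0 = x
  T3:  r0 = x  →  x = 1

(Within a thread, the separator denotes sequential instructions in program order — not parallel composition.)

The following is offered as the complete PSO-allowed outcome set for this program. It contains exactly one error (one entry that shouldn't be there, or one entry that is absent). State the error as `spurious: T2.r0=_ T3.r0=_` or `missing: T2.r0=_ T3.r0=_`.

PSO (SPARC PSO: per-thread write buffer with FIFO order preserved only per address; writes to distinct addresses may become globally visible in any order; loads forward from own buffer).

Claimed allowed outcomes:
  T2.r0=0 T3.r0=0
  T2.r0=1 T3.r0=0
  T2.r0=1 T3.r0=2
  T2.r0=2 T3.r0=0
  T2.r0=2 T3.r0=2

outcome vector order: (T2.r0,T3.r0)
[PSO] allowed = {0/0, 0/2, 1/0, 1/2, 2/0, 2/2}
PSO∖claimed = {0/2}

missing: T2.r0=0 T3.r0=2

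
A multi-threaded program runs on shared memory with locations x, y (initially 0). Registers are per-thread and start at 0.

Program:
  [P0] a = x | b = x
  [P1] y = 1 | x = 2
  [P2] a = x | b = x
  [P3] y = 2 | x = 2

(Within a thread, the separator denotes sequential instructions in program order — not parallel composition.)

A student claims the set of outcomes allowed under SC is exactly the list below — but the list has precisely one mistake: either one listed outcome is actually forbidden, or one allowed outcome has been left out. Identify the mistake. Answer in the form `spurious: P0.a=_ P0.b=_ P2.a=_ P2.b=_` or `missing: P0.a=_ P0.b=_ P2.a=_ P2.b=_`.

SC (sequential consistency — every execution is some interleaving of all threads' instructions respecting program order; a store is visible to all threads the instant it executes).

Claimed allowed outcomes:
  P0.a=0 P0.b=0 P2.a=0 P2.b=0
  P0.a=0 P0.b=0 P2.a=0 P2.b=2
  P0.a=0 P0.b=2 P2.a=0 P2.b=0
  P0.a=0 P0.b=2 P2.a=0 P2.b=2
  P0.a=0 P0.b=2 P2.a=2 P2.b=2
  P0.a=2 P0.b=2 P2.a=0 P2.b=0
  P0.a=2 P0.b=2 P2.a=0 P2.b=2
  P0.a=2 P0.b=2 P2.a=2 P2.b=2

outcome vector order: (P0.a,P0.b,P2.a,P2.b)
SC (9): 0000, 0002, 0022, 0200, 0202, 0222, 2200, 2202, 2222
SC∖claimed = {0022}

missing: P0.a=0 P0.b=0 P2.a=2 P2.b=2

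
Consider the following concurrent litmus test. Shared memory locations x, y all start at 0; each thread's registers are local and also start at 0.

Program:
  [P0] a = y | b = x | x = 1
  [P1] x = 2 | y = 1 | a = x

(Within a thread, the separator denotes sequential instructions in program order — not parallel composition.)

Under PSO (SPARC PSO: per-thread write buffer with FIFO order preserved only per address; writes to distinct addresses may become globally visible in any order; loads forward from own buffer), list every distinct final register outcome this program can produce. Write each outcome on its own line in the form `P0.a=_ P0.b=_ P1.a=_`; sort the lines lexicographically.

outcome vector order: (P0.a,P0.b,P1.a)
|PSO outcomes| = 8

P0.a=0 P0.b=0 P1.a=1
P0.a=0 P0.b=0 P1.a=2
P0.a=0 P0.b=2 P1.a=1
P0.a=0 P0.b=2 P1.a=2
P0.a=1 P0.b=0 P1.a=1
P0.a=1 P0.b=0 P1.a=2
P0.a=1 P0.b=2 P1.a=1
P0.a=1 P0.b=2 P1.a=2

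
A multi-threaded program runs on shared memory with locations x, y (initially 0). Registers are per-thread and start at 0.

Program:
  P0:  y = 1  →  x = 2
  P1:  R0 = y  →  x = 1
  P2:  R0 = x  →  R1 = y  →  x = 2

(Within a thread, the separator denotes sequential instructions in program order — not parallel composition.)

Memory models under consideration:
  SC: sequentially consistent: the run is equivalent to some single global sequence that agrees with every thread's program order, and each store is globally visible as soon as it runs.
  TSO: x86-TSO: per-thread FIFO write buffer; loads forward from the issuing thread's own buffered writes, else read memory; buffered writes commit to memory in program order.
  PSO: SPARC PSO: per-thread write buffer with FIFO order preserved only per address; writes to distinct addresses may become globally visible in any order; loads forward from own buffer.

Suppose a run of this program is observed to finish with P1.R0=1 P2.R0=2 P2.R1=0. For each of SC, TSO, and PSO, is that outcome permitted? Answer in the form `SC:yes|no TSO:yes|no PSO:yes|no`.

SC:no TSO:no PSO:yes

outcome vector order: (P1.R0,P2.R0,P2.R1)
[SC] allowed = {000; 001; 010; 011; 021; 100; 101; 111; 121}
[TSO] allowed = {000; 001; 010; 011; 021; 100; 101; 111; 121}
[PSO] allowed = {000; 001; 010; 011; 020; 021; 100; 101; 111; 120; 121}
target 120 ∈ {PSO}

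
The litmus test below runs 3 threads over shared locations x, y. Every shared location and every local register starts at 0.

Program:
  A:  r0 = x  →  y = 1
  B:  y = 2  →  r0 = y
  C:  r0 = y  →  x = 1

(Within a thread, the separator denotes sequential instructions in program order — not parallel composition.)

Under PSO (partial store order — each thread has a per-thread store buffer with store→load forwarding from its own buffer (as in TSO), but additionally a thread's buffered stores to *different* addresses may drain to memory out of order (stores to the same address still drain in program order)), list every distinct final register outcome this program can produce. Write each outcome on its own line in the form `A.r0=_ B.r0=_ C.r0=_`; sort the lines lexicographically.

outcome vector order: (A.r0,B.r0,C.r0)
|PSO outcomes| = 10

A.r0=0 B.r0=1 C.r0=0
A.r0=0 B.r0=1 C.r0=1
A.r0=0 B.r0=1 C.r0=2
A.r0=0 B.r0=2 C.r0=0
A.r0=0 B.r0=2 C.r0=1
A.r0=0 B.r0=2 C.r0=2
A.r0=1 B.r0=1 C.r0=0
A.r0=1 B.r0=1 C.r0=2
A.r0=1 B.r0=2 C.r0=0
A.r0=1 B.r0=2 C.r0=2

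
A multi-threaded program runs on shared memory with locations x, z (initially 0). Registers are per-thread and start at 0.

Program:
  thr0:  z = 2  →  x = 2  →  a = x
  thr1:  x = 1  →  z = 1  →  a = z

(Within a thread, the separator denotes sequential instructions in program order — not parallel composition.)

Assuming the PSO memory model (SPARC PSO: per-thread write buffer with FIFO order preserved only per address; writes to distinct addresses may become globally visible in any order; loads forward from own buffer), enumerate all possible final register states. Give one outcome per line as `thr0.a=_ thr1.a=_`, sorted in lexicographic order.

outcome vector order: (thr0.a,thr1.a)
|PSO outcomes| = 4

thr0.a=1 thr1.a=1
thr0.a=1 thr1.a=2
thr0.a=2 thr1.a=1
thr0.a=2 thr1.a=2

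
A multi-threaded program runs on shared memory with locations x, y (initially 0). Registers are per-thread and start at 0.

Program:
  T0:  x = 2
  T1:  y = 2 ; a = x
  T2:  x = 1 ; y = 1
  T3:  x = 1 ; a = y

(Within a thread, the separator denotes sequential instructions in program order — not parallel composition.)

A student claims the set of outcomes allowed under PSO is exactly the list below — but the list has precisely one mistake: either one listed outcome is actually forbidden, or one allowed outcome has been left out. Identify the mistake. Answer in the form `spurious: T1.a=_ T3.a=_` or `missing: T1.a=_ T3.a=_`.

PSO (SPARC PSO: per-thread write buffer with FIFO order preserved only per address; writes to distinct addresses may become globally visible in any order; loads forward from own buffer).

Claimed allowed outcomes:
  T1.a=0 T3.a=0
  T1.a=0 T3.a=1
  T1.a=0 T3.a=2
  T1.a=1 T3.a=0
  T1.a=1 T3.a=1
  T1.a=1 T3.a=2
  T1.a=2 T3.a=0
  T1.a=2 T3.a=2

missing: T1.a=2 T3.a=1

outcome vector order: (T1.a,T3.a)
[PSO] allowed = {(0,0) (0,1) (0,2) (1,0) (1,1) (1,2) (2,0) (2,1) (2,2)}
PSO∖claimed = {(2,1)}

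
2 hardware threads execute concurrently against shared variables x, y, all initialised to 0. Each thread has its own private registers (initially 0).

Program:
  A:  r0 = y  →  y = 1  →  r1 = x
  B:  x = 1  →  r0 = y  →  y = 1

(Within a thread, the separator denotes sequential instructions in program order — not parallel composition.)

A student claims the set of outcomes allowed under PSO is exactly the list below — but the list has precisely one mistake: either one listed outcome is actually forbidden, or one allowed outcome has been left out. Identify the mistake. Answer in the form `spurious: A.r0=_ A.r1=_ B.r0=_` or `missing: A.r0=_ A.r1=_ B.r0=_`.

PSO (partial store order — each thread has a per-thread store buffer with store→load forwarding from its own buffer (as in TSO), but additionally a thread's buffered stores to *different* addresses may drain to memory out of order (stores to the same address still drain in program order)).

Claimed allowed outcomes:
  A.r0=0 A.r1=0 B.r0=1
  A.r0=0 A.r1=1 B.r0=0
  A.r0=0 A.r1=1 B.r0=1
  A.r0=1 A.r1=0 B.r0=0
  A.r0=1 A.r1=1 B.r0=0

outcome vector order: (A.r0,A.r1,B.r0)
PSO (6): 0/0/0; 0/0/1; 0/1/0; 0/1/1; 1/0/0; 1/1/0
PSO∖claimed = {0/0/0}

missing: A.r0=0 A.r1=0 B.r0=0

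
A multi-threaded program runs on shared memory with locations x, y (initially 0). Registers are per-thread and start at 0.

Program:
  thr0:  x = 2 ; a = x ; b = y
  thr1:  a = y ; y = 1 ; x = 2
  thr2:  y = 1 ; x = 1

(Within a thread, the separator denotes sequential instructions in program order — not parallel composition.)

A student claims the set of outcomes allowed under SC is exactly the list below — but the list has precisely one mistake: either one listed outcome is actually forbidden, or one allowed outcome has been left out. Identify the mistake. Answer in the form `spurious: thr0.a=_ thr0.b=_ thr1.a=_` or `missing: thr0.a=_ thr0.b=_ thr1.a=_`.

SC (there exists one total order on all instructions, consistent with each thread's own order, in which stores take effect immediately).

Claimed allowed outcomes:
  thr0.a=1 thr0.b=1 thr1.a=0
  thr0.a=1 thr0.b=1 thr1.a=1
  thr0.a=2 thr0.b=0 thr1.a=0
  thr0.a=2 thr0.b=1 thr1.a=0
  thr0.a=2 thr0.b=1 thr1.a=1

missing: thr0.a=2 thr0.b=0 thr1.a=1

outcome vector order: (thr0.a,thr0.b,thr1.a)
under SC → 110 111 200 201 210 211
SC∖claimed = {201}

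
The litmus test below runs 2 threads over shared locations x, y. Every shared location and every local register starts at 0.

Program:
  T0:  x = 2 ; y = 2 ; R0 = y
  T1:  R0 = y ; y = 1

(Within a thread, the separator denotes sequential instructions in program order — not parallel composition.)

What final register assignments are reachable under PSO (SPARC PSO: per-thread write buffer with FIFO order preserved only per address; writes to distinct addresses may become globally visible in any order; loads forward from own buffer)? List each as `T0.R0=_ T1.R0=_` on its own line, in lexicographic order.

outcome vector order: (T0.R0,T1.R0)
|PSO outcomes| = 4

T0.R0=1 T1.R0=0
T0.R0=1 T1.R0=2
T0.R0=2 T1.R0=0
T0.R0=2 T1.R0=2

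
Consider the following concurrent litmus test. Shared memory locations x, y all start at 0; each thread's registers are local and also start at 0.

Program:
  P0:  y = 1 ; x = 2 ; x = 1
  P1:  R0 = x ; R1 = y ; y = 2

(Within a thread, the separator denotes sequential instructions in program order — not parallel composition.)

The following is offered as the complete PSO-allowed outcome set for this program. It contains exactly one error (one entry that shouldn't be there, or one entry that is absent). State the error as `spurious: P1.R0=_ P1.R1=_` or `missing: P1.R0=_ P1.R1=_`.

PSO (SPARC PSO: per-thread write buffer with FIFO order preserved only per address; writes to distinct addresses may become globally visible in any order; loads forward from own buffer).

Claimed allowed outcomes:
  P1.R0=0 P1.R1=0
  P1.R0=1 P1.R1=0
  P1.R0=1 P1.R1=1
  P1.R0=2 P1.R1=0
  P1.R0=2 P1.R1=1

missing: P1.R0=0 P1.R1=1

outcome vector order: (P1.R0,P1.R1)
PSO (6): 0/0, 0/1, 1/0, 1/1, 2/0, 2/1
PSO∖claimed = {0/1}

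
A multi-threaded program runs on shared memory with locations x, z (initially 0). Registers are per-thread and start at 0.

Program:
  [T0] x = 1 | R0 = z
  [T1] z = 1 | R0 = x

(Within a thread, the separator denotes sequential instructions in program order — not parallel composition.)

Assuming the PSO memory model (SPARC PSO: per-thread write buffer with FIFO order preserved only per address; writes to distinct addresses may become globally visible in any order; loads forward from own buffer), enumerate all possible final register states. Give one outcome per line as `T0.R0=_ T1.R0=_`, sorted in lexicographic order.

T0.R0=0 T1.R0=0
T0.R0=0 T1.R0=1
T0.R0=1 T1.R0=0
T0.R0=1 T1.R0=1

outcome vector order: (T0.R0,T1.R0)
|PSO outcomes| = 4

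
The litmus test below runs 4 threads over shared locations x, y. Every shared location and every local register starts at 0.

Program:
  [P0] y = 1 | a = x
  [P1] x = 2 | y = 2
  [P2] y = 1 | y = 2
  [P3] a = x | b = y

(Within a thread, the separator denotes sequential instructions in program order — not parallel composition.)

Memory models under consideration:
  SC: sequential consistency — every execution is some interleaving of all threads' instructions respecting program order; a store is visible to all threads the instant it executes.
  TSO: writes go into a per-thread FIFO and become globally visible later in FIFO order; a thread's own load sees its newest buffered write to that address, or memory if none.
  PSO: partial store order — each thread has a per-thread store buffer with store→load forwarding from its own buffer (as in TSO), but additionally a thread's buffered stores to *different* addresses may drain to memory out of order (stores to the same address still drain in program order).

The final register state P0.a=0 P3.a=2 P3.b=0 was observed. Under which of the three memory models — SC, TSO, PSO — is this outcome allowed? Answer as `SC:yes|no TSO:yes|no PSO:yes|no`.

outcome vector order: (P0.a,P3.a,P3.b)
SC (11): <0 0 0> <0 0 1> <0 0 2> <0 2 1> <0 2 2> <2 0 0> <2 0 1> <2 0 2> <2 2 0> <2 2 1> <2 2 2>
TSO (12): <0 0 0> <0 0 1> <0 0 2> <0 2 0> <0 2 1> <0 2 2> <2 0 0> <2 0 1> <2 0 2> <2 2 0> <2 2 1> <2 2 2>
PSO (12): <0 0 0> <0 0 1> <0 0 2> <0 2 0> <0 2 1> <0 2 2> <2 0 0> <2 0 1> <2 0 2> <2 2 0> <2 2 1> <2 2 2>
target <0 2 0> ∈ {TSO,PSO}

SC:no TSO:yes PSO:yes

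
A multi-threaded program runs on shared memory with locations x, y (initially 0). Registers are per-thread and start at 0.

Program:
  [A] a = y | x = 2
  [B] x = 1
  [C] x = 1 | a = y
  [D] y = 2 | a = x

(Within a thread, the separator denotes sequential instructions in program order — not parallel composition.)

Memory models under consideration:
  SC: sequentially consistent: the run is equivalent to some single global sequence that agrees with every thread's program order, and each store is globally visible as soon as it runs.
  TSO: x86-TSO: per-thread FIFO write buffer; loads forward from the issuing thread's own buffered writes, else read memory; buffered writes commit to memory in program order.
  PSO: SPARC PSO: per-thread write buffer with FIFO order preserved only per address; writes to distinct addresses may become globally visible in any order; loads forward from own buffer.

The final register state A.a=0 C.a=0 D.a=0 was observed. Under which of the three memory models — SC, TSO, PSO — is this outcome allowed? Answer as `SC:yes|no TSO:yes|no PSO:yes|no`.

SC:no TSO:yes PSO:yes

outcome vector order: (A.a,C.a,D.a)
under SC → (0,0,1) (0,0,2) (0,2,0) (0,2,1) (0,2,2) (2,0,1) (2,0,2) (2,2,0) (2,2,1) (2,2,2)
under TSO → (0,0,0) (0,0,1) (0,0,2) (0,2,0) (0,2,1) (0,2,2) (2,0,0) (2,0,1) (2,0,2) (2,2,0) (2,2,1) (2,2,2)
under PSO → (0,0,0) (0,0,1) (0,0,2) (0,2,0) (0,2,1) (0,2,2) (2,0,0) (2,0,1) (2,0,2) (2,2,0) (2,2,1) (2,2,2)
target (0,0,0) ∈ {TSO,PSO}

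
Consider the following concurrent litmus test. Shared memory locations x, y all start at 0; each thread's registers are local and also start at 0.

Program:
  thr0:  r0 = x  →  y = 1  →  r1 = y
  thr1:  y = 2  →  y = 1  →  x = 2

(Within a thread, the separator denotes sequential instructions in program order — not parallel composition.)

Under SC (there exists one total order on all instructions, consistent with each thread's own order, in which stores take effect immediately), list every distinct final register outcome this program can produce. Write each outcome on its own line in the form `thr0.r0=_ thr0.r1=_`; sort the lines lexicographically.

thr0.r0=0 thr0.r1=1
thr0.r0=0 thr0.r1=2
thr0.r0=2 thr0.r1=1

outcome vector order: (thr0.r0,thr0.r1)
|SC outcomes| = 3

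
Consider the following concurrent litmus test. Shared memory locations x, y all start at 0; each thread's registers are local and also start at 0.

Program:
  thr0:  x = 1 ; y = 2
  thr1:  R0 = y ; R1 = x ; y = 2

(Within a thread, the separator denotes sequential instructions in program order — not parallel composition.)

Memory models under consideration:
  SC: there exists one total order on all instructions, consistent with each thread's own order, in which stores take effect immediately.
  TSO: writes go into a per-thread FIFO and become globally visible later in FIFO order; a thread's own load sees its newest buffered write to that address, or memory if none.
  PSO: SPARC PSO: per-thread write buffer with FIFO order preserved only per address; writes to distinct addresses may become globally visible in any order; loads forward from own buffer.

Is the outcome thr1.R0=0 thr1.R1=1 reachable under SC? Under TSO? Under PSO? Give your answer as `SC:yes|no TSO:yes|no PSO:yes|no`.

outcome vector order: (thr1.R0,thr1.R1)
SC (3): 0/0 0/1 2/1
TSO (3): 0/0 0/1 2/1
PSO (4): 0/0 0/1 2/0 2/1
target 0/1 ∈ {SC,TSO,PSO}

SC:yes TSO:yes PSO:yes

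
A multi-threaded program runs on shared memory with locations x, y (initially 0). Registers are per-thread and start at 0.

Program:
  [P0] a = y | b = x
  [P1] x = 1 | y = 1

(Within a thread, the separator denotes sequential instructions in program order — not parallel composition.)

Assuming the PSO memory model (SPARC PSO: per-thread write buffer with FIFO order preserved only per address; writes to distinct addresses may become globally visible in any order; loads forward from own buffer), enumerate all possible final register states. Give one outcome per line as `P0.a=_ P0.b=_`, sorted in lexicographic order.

P0.a=0 P0.b=0
P0.a=0 P0.b=1
P0.a=1 P0.b=0
P0.a=1 P0.b=1

outcome vector order: (P0.a,P0.b)
|PSO outcomes| = 4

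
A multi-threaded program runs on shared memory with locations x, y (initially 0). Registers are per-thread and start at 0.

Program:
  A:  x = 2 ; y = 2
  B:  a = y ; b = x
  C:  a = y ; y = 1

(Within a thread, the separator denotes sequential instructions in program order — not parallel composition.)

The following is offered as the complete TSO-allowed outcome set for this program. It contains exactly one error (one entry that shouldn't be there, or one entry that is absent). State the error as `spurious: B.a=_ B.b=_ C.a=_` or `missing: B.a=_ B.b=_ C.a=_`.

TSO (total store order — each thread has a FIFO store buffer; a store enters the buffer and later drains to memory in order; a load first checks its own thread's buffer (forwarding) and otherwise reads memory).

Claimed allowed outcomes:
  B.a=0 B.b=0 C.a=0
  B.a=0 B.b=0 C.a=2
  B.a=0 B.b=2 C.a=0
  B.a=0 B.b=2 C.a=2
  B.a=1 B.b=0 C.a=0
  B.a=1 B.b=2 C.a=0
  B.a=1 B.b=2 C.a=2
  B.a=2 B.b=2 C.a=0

outcome vector order: (B.a,B.b,C.a)
under TSO → <0 0 0>; <0 0 2>; <0 2 0>; <0 2 2>; <1 0 0>; <1 2 0>; <1 2 2>; <2 2 0>; <2 2 2>
TSO∖claimed = {<2 2 2>}

missing: B.a=2 B.b=2 C.a=2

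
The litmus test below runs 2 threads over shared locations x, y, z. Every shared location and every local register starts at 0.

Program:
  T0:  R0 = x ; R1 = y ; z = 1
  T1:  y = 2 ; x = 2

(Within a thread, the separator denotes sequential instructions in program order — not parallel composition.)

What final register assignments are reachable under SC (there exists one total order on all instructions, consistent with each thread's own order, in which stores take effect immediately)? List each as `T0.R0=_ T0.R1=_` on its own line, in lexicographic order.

outcome vector order: (T0.R0,T0.R1)
|SC outcomes| = 3

T0.R0=0 T0.R1=0
T0.R0=0 T0.R1=2
T0.R0=2 T0.R1=2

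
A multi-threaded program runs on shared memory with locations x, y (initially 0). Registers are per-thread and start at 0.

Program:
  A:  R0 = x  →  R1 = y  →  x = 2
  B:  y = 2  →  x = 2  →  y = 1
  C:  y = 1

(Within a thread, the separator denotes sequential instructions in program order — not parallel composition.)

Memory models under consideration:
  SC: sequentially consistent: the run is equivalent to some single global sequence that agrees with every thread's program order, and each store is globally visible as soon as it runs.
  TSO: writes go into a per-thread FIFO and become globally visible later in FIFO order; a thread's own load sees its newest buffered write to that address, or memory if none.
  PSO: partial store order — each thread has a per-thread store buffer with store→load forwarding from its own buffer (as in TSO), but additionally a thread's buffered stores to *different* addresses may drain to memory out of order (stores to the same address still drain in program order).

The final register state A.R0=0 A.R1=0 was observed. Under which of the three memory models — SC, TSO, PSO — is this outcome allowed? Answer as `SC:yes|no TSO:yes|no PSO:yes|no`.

outcome vector order: (A.R0,A.R1)
SC: 5 outcomes — {0/0 0/1 0/2 2/1 2/2}
TSO: 5 outcomes — {0/0 0/1 0/2 2/1 2/2}
PSO: 6 outcomes — {0/0 0/1 0/2 2/0 2/1 2/2}
target 0/0 ∈ {SC,TSO,PSO}

SC:yes TSO:yes PSO:yes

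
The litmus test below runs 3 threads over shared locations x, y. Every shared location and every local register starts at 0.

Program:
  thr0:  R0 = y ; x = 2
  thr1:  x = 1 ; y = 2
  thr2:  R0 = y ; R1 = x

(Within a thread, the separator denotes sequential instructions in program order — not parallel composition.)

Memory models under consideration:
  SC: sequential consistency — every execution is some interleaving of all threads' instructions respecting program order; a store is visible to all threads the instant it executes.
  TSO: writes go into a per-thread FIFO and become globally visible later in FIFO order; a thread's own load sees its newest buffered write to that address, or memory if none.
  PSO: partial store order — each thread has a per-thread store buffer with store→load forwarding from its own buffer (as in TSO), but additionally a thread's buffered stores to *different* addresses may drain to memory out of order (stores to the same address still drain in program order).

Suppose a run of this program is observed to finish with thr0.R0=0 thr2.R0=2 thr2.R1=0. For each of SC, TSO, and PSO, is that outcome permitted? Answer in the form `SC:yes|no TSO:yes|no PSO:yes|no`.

SC:no TSO:no PSO:yes

outcome vector order: (thr0.R0,thr2.R0,thr2.R1)
SC: 10 outcomes — {<0 0 0>; <0 0 1>; <0 0 2>; <0 2 1>; <0 2 2>; <2 0 0>; <2 0 1>; <2 0 2>; <2 2 1>; <2 2 2>}
TSO: 10 outcomes — {<0 0 0>; <0 0 1>; <0 0 2>; <0 2 1>; <0 2 2>; <2 0 0>; <2 0 1>; <2 0 2>; <2 2 1>; <2 2 2>}
PSO: 12 outcomes — {<0 0 0>; <0 0 1>; <0 0 2>; <0 2 0>; <0 2 1>; <0 2 2>; <2 0 0>; <2 0 1>; <2 0 2>; <2 2 0>; <2 2 1>; <2 2 2>}
target <0 2 0> ∈ {PSO}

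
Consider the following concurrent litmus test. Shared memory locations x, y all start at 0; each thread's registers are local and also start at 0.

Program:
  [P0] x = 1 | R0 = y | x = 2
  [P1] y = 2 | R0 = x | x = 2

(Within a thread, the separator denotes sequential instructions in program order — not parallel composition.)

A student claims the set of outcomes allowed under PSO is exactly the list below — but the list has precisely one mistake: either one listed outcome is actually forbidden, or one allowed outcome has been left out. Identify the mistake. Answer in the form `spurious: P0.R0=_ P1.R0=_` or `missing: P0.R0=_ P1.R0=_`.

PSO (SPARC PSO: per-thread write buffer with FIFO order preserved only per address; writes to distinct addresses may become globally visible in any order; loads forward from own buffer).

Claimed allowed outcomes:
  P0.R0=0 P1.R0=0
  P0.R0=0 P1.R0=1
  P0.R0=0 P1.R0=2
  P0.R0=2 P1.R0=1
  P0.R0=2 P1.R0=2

outcome vector order: (P0.R0,P1.R0)
PSO (6): (0,0) (0,1) (0,2) (2,0) (2,1) (2,2)
PSO∖claimed = {(2,0)}

missing: P0.R0=2 P1.R0=0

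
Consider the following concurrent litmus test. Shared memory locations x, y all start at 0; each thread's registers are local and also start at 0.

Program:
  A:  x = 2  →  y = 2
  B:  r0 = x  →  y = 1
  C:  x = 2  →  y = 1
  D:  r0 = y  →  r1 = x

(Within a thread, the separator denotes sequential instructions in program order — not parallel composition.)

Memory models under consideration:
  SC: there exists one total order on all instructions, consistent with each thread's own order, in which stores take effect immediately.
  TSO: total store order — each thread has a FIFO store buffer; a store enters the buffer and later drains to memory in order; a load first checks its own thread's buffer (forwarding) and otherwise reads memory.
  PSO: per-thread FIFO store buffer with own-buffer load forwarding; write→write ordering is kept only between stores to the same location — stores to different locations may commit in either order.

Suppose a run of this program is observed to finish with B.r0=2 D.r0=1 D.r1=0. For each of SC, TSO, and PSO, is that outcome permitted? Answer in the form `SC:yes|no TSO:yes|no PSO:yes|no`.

outcome vector order: (B.r0,D.r0,D.r1)
SC: 9 outcomes — {<0 0 0>; <0 0 2>; <0 1 0>; <0 1 2>; <0 2 2>; <2 0 0>; <2 0 2>; <2 1 2>; <2 2 2>}
TSO: 9 outcomes — {<0 0 0>; <0 0 2>; <0 1 0>; <0 1 2>; <0 2 2>; <2 0 0>; <2 0 2>; <2 1 2>; <2 2 2>}
PSO: 12 outcomes — {<0 0 0>; <0 0 2>; <0 1 0>; <0 1 2>; <0 2 0>; <0 2 2>; <2 0 0>; <2 0 2>; <2 1 0>; <2 1 2>; <2 2 0>; <2 2 2>}
target <2 1 0> ∈ {PSO}

SC:no TSO:no PSO:yes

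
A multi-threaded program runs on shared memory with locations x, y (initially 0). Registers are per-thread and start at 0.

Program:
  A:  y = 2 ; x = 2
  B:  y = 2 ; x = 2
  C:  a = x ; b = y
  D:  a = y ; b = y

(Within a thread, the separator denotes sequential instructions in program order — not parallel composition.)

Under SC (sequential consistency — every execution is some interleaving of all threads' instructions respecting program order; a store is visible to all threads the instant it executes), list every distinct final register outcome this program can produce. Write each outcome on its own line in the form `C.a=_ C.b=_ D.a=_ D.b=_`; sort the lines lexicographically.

C.a=0 C.b=0 D.a=0 D.b=0
C.a=0 C.b=0 D.a=0 D.b=2
C.a=0 C.b=0 D.a=2 D.b=2
C.a=0 C.b=2 D.a=0 D.b=0
C.a=0 C.b=2 D.a=0 D.b=2
C.a=0 C.b=2 D.a=2 D.b=2
C.a=2 C.b=2 D.a=0 D.b=0
C.a=2 C.b=2 D.a=0 D.b=2
C.a=2 C.b=2 D.a=2 D.b=2

outcome vector order: (C.a,C.b,D.a,D.b)
|SC outcomes| = 9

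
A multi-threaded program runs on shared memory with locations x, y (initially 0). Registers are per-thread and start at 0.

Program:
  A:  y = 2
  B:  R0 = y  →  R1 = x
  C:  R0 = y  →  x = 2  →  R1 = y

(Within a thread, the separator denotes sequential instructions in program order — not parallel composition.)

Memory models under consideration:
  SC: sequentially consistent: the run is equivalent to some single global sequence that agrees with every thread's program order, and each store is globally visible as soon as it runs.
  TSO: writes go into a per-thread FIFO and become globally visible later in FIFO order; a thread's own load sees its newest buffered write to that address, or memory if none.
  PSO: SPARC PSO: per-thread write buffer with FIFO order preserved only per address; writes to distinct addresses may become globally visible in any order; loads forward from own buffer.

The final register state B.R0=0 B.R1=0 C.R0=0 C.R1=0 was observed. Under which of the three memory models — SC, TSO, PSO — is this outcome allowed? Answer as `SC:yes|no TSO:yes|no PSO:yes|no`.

SC:yes TSO:yes PSO:yes

outcome vector order: (B.R0,B.R1,C.R0,C.R1)
[SC] allowed = {0000; 0002; 0022; 0200; 0202; 0222; 2002; 2022; 2200; 2202; 2222}
[TSO] allowed = {0000; 0002; 0022; 0200; 0202; 0222; 2000; 2002; 2022; 2200; 2202; 2222}
[PSO] allowed = {0000; 0002; 0022; 0200; 0202; 0222; 2000; 2002; 2022; 2200; 2202; 2222}
target 0000 ∈ {SC,TSO,PSO}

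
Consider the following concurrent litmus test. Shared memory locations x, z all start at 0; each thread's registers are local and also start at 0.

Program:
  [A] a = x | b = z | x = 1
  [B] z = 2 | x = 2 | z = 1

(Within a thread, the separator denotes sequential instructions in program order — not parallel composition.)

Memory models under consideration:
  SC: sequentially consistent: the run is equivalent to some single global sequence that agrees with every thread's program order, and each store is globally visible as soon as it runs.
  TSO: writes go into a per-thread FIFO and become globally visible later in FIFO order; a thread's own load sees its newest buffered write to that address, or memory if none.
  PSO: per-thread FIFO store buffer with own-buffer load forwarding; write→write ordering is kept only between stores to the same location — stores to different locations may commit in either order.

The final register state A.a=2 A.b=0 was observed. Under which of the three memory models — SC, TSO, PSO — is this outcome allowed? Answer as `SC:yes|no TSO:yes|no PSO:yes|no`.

outcome vector order: (A.a,A.b)
under SC → 0/0; 0/1; 0/2; 2/1; 2/2
under TSO → 0/0; 0/1; 0/2; 2/1; 2/2
under PSO → 0/0; 0/1; 0/2; 2/0; 2/1; 2/2
target 2/0 ∈ {PSO}

SC:no TSO:no PSO:yes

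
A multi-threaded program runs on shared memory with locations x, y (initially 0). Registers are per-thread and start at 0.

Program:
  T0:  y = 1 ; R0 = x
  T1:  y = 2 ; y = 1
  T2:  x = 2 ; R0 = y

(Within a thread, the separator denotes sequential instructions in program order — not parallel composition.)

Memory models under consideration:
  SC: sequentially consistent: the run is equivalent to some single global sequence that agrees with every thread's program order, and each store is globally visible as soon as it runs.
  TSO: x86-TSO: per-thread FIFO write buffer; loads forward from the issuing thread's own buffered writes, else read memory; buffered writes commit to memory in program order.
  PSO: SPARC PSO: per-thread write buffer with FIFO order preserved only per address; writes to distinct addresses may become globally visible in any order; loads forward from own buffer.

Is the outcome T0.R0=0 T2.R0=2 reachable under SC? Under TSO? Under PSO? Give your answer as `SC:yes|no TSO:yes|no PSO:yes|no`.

outcome vector order: (T0.R0,T2.R0)
[SC] allowed = {<0 1>, <0 2>, <2 0>, <2 1>, <2 2>}
[TSO] allowed = {<0 0>, <0 1>, <0 2>, <2 0>, <2 1>, <2 2>}
[PSO] allowed = {<0 0>, <0 1>, <0 2>, <2 0>, <2 1>, <2 2>}
target <0 2> ∈ {SC,TSO,PSO}

SC:yes TSO:yes PSO:yes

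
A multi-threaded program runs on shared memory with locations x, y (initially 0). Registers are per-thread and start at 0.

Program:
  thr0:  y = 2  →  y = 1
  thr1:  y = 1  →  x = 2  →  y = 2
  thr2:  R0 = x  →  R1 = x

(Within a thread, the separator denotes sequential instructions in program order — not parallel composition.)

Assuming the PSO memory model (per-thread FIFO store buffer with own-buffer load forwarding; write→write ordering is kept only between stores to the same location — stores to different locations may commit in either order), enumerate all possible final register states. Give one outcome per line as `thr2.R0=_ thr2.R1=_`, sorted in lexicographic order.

thr2.R0=0 thr2.R1=0
thr2.R0=0 thr2.R1=2
thr2.R0=2 thr2.R1=2

outcome vector order: (thr2.R0,thr2.R1)
|PSO outcomes| = 3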